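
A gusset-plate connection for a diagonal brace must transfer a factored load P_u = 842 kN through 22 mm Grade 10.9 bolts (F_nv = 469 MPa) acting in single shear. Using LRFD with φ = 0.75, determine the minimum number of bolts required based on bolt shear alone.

A_b = π·22²/4 = 380.1 mm².
Per-bolt design strength φR_n = 0.75 × 469 × 380.1 × 1 / 1000 = 133.7 kN.
n ≥ 842 / 133.7 = 6.297 → use 7 bolts.

7 bolts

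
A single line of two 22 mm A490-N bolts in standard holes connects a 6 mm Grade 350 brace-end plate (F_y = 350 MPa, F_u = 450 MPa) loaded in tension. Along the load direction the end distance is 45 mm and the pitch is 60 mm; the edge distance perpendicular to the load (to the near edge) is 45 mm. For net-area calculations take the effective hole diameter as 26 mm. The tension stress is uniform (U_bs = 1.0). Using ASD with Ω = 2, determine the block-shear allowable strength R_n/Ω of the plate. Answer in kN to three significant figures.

Shear plane L_v = 45 + 1·60 = 105 mm; A_gv = 105 × 6 = 630 mm².
A_nv = (105 − 1.5·26) × 6 = 396 mm².
A_nt = (45 − 0.5·26) × 6 = 192 mm².
0.6 F_u A_nv = 106.9 kN; 0.6 F_y A_gv = 132.3 kN → shear rupture governs the shear term.
R_n = 106.9 + 1.0 × 450 × 192 / 1000 = 193.3 kN.
Allowable strength R_n/Ω = 193.3 / 2 = 96.7 kN.

96.7 kN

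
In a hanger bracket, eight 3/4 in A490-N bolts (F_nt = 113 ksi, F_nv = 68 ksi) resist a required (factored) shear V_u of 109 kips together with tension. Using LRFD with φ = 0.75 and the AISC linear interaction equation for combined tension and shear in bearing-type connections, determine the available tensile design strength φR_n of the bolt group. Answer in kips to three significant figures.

A_b = π·0.75²/4 = 0.4418 in²; f_rv = 109 / (8 × 0.4418) = 30.84 ksi.
F'_nt = 1.3 F_nt − (F_nt / φF_nv) f_rv = 1.3·113 − (113/(0.75·68))·30.84 = 78.57 ksi, capped at F_nt → F'_nt = 78.57 ksi.
R_n = F'_nt · A_b · n = 78.57 × 0.4418 × 8 = 277.7 kips.
Design strength φR_n = 0.75 × 277.7 = 208 kips.

208 kips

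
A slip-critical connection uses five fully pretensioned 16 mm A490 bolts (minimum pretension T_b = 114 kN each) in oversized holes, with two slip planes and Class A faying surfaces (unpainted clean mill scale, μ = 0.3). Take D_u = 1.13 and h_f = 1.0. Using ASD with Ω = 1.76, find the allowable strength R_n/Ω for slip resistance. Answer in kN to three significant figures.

220 kN

R_n = μ · D_u · h_f · T_b · n_s · n_b = 0.3 × 1.13 × 1.0 × 114 × 2 × 5 = 386.5 kN.
Allowable strength R_n/Ω = 386.5 / 1.76 = 220 kN.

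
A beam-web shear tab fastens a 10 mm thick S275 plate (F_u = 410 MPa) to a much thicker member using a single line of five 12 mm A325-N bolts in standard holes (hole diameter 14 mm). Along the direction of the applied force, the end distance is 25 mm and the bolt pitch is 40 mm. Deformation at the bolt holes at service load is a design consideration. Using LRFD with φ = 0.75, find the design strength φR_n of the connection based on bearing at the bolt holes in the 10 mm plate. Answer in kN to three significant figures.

Per bolt r_n = 1.2 l_c t F_u ≤ 2.4 d t F_u; upper limit = 2.4 × 12 × 10 × 410 / 1000 = 118.1 kN.
Edge bolt: l_c = 25 − 14/2 = 18 mm → 1.2 × 18 × 10 × 410 / 1000 = 88.56 → r_n = 88.56 kN.
Interior bolts: l_c = 40 − 14 = 26 mm → 1.2 × 26 × 10 × 410 / 1000 = 127.9 → r_n = 118.1 kN.
R_n = 1 × 88.56 + 4 × 118.1 = 560.9 kN.
Design strength φR_n = 0.75 × 560.9 = 421 kN.

421 kN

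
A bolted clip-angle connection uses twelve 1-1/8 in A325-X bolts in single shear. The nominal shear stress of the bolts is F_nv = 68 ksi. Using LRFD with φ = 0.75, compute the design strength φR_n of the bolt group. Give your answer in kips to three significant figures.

A_b = π × 1.125² / 4 = 0.994 in².
R_n = F_nv · A_b · n · n_s = 68 × 0.994 × 12 × 1 = 811.1 kips.
Design strength φR_n = 0.75 × 811.1 = 608 kips.

608 kips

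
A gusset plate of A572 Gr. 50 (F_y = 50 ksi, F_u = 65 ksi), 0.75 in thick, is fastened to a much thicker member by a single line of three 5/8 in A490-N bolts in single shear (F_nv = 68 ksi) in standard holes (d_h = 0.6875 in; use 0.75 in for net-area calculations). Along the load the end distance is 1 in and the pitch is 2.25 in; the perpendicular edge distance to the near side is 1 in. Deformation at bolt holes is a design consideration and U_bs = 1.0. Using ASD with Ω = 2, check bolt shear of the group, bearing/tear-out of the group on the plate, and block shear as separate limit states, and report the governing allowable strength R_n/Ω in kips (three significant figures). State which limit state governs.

Bolt shear: A_b = π·0.625²/4 = 0.3068 in²; R_n = 68 × 0.3068 × 3 × 1 = 62.59 kips → 62.59 / 2 = 31.3 kips.
Bearing: edge l_c = 0.6562, r_n = 38.39 kips; interior l_c = 1.562, r_n = 73.12 kips; R_n = 38.39 + 2·73.12 = 184.6 kips → 92.3 kips.
Block shear: A_gv = 4.125, A_nv = 2.719, A_nt = 0.4688 in²; R_n = min(0.6F_uA_nv, 0.6F_yA_gv) + U_bs·F_u·A_nt = 136.5 kips → 68.2 kips.
Bolt shear governs: 31.3 kips.

31.3 kips (bolt shear governs)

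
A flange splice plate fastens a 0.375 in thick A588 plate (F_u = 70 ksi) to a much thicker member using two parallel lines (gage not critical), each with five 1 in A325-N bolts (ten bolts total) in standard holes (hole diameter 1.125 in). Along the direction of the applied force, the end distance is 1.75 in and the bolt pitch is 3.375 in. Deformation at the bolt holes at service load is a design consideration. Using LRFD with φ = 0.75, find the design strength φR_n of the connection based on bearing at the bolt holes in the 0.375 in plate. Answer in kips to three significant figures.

434 kips

Per bolt r_n = 1.2 l_c t F_u ≤ 2.4 d t F_u; upper limit = 2.4 × 1 × 0.375 × 70 = 63 kips.
Edge bolt: l_c = 1.75 − 1.125/2 = 1.188 in → 1.2 × 1.188 × 0.375 × 70 = 37.41 → r_n = 37.41 kips.
Interior bolts: l_c = 3.375 − 1.125 = 2.25 in → 1.2 × 2.25 × 0.375 × 70 = 70.88 → r_n = 63 kips.
R_n = 2 × 37.41 + 8 × 63 = 578.8 kips.
Design strength φR_n = 0.75 × 578.8 = 434 kips.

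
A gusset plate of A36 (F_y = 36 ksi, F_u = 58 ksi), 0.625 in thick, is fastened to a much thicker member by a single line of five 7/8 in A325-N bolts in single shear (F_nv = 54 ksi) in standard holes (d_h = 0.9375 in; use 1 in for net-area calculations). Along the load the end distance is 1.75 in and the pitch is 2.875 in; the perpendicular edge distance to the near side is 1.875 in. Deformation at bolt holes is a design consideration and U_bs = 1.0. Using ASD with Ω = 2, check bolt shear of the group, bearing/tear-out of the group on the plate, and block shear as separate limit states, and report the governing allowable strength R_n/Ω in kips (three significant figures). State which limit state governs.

Bolt shear: A_b = π·0.875²/4 = 0.6013 in²; R_n = 54 × 0.6013 × 5 × 1 = 162.4 kips → 162.4 / 2 = 81.2 kips.
Bearing: edge l_c = 1.281, r_n = 55.73 kips; interior l_c = 1.938, r_n = 76.12 kips; R_n = 55.73 + 4·76.12 = 360.2 kips → 180 kips.
Block shear: A_gv = 8.281, A_nv = 5.469, A_nt = 0.8594 in²; R_n = min(0.6F_uA_nv, 0.6F_yA_gv) + U_bs·F_u·A_nt = 228.7 kips → 114 kips.
Bolt shear governs: 81.2 kips.

81.2 kips (bolt shear governs)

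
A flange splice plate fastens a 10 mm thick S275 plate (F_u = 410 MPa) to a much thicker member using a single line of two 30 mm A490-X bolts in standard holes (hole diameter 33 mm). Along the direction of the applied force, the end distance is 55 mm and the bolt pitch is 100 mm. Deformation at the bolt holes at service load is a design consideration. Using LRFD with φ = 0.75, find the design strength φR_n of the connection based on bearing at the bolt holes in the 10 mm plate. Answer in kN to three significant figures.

363 kN

Per bolt r_n = 1.2 l_c t F_u ≤ 2.4 d t F_u; upper limit = 2.4 × 30 × 10 × 410 / 1000 = 295.2 kN.
Edge bolt: l_c = 55 − 33/2 = 38.5 mm → 1.2 × 38.5 × 10 × 410 / 1000 = 189.4 → r_n = 189.4 kN.
Interior bolts: l_c = 100 − 33 = 67 mm → 1.2 × 67 × 10 × 410 / 1000 = 329.6 → r_n = 295.2 kN.
R_n = 1 × 189.4 + 1 × 295.2 = 484.6 kN.
Design strength φR_n = 0.75 × 484.6 = 363 kN.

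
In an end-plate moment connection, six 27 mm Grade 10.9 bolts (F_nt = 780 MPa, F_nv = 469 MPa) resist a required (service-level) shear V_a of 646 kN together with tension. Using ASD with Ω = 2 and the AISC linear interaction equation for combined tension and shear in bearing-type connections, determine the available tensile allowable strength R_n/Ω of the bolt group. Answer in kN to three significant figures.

667 kN

A_b = π·27²/4 = 572.6 mm²; f_rv = 646 × 1000 / (6 × 572.6) = 188 MPa.
F'_nt = 1.3 F_nt − (Ω F_nt / F_nv) f_rv = 1.3·780 − (2·780/469)·188 = 388.5 MPa, capped at F_nt → F'_nt = 388.5 MPa.
R_n = F'_nt · A_b · n = 388.5 × 572.6 × 6 / 1000 = 1335 kN.
Allowable strength R_n/Ω = 1335 / 2 = 667 kN.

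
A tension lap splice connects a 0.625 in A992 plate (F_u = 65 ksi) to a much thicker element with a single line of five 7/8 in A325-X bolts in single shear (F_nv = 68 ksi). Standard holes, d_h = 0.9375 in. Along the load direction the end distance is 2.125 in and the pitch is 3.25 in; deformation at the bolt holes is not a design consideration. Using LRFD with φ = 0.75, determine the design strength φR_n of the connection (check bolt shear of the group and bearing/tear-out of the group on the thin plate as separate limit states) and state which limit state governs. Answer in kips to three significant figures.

Bolt shear: A_b = π·0.875²/4 = 0.6013 in²; R_n = 68 × 0.6013 × 5 × 1 = 204.4 kips → 0.75 × 204.4 = 153 kips.
Bearing (1.5 l_c t F_u ≤ 3.0 d t F_u): upper limit = 3.0·0.875·0.625·65 = 106.6 kips.
  Edge l_c = 2.125 − 0.9375/2 = 1.656 → r_n = 100.9 kips; interior l_c = 3.25 − 0.9375 = 2.312 → r_n = 106.6 kips.
  R_n,bearing = 1·100.9 + 4·106.6 = 527.5 kips → 0.75 × 527.5 = 396 kips.
Bolt shear governs: 153 kips.

153 kips (bolt shear governs)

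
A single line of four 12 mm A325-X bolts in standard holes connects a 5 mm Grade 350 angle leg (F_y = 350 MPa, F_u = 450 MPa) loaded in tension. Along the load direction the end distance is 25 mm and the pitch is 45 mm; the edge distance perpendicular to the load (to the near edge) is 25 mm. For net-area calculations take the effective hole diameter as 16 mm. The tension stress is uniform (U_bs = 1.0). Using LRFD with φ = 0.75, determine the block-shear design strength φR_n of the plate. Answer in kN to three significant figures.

Shear plane L_v = 25 + 3·45 = 160 mm; A_gv = 160 × 5 = 800 mm².
A_nv = (160 − 3.5·16) × 5 = 520 mm².
A_nt = (25 − 0.5·16) × 5 = 85 mm².
0.6 F_u A_nv = 140.4 kN; 0.6 F_y A_gv = 168 kN → shear rupture governs the shear term.
R_n = 140.4 + 1.0 × 450 × 85 / 1000 = 178.7 kN.
Design strength φR_n = 0.75 × 178.7 = 134 kN.

134 kN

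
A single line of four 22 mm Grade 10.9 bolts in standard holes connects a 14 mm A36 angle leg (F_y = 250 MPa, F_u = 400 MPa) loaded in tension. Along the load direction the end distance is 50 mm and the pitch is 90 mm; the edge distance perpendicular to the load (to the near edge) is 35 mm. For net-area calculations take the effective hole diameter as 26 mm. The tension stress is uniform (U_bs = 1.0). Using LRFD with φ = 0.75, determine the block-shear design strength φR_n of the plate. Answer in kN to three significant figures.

Shear plane L_v = 50 + 3·90 = 320 mm; A_gv = 320 × 14 = 4480 mm².
A_nv = (320 − 3.5·26) × 14 = 3206 mm².
A_nt = (35 − 0.5·26) × 14 = 308 mm².
0.6 F_u A_nv = 769.4 kN; 0.6 F_y A_gv = 672 kN → shear yielding governs the shear term.
R_n = 672 + 1.0 × 400 × 308 / 1000 = 795.2 kN.
Design strength φR_n = 0.75 × 795.2 = 596 kN.

596 kN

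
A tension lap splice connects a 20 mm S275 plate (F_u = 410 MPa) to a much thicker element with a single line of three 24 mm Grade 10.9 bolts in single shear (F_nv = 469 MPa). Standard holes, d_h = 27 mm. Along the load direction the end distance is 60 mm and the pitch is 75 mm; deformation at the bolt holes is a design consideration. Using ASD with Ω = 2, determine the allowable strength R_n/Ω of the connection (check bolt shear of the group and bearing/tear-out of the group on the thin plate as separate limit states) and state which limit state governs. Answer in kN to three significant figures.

318 kN (bolt shear governs)

Bolt shear: A_b = π·24²/4 = 452.4 mm²; R_n = 469 × 452.4 × 3 × 1 / 1000 = 636.5 kN → 636.5 / 2 = 318 kN.
Bearing (1.2 l_c t F_u ≤ 2.4 d t F_u): upper limit = 2.4·24·20·410 / 1000 = 472.3 kN.
  Edge l_c = 60 − 27/2 = 46.5 → r_n = 457.6 kN; interior l_c = 75 − 27 = 48 → r_n = 472.3 kN.
  R_n,bearing = 1·457.6 + 2·472.3 = 1402 kN → 1402 / 2 = 701 kN.
Bolt shear governs: 318 kN.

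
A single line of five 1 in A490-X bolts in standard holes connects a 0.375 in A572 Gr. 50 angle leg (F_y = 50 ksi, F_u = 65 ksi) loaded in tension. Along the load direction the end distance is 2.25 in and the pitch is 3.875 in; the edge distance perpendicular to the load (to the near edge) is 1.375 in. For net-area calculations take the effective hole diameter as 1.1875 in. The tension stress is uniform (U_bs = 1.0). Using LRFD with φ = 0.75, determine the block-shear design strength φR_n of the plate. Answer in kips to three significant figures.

150 kips

Shear plane L_v = 2.25 + 4·3.875 = 17.75 in; A_gv = 17.75 × 0.375 = 6.656 in².
A_nv = (17.75 − 4.5·1.1875) × 0.375 = 4.652 in².
A_nt = (1.375 − 0.5·1.1875) × 0.375 = 0.293 in².
0.6 F_u A_nv = 181.4 kips; 0.6 F_y A_gv = 199.7 kips → shear rupture governs the shear term.
R_n = 181.4 + 1.0 × 65 × 0.293 = 200.5 kips.
Design strength φR_n = 0.75 × 200.5 = 150 kips.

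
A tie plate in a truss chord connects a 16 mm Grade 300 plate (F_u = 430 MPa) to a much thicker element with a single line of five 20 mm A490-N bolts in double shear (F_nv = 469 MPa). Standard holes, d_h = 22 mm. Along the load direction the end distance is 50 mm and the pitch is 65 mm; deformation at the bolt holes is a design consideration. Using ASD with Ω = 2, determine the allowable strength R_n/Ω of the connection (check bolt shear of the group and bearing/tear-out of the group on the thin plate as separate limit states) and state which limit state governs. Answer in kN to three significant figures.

737 kN (bolt shear governs)

Bolt shear: A_b = π·20²/4 = 314.2 mm²; R_n = 469 × 314.2 × 5 × 2 / 1000 = 1473 kN → 1473 / 2 = 737 kN.
Bearing (1.2 l_c t F_u ≤ 2.4 d t F_u): upper limit = 2.4·20·16·430 / 1000 = 330.2 kN.
  Edge l_c = 50 − 22/2 = 39 → r_n = 322 kN; interior l_c = 65 − 22 = 43 → r_n = 330.2 kN.
  R_n,bearing = 1·322 + 4·330.2 = 1643 kN → 1643 / 2 = 821 kN.
Bolt shear governs: 737 kN.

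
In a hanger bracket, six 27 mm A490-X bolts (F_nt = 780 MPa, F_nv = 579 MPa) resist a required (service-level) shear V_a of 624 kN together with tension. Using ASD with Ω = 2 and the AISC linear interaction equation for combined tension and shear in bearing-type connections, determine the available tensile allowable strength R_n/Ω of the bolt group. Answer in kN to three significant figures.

A_b = π·27²/4 = 572.6 mm²; f_rv = 624 × 1000 / (6 × 572.6) = 181.6 MPa.
F'_nt = 1.3 F_nt − (Ω F_nt / F_nv) f_rv = 1.3·780 − (2·780/579)·181.6 = 524.6 MPa, capped at F_nt → F'_nt = 524.6 MPa.
R_n = F'_nt · A_b · n = 524.6 × 572.6 × 6 / 1000 = 1802 kN.
Allowable strength R_n/Ω = 1802 / 2 = 901 kN.

901 kN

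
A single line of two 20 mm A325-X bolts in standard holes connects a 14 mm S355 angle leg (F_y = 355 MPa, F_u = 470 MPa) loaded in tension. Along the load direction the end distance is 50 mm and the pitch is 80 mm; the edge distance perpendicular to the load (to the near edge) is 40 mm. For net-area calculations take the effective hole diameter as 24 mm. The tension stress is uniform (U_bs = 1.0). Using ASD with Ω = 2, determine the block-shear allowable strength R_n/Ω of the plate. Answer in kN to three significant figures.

Shear plane L_v = 50 + 1·80 = 130 mm; A_gv = 130 × 14 = 1820 mm².
A_nv = (130 − 1.5·24) × 14 = 1316 mm².
A_nt = (40 − 0.5·24) × 14 = 392 mm².
0.6 F_u A_nv = 371.1 kN; 0.6 F_y A_gv = 387.7 kN → shear rupture governs the shear term.
R_n = 371.1 + 1.0 × 470 × 392 / 1000 = 555.4 kN.
Allowable strength R_n/Ω = 555.4 / 2 = 278 kN.

278 kN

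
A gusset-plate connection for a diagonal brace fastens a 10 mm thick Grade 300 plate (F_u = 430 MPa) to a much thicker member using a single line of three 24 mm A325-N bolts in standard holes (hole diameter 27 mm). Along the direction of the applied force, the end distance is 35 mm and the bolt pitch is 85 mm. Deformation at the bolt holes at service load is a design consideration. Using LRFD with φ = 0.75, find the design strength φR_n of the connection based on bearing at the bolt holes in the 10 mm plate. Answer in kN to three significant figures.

455 kN

Per bolt r_n = 1.2 l_c t F_u ≤ 2.4 d t F_u; upper limit = 2.4 × 24 × 10 × 430 / 1000 = 247.7 kN.
Edge bolt: l_c = 35 − 27/2 = 21.5 mm → 1.2 × 21.5 × 10 × 430 / 1000 = 110.9 → r_n = 110.9 kN.
Interior bolts: l_c = 85 − 27 = 58 mm → 1.2 × 58 × 10 × 430 / 1000 = 299.3 → r_n = 247.7 kN.
R_n = 1 × 110.9 + 2 × 247.7 = 606.3 kN.
Design strength φR_n = 0.75 × 606.3 = 455 kN.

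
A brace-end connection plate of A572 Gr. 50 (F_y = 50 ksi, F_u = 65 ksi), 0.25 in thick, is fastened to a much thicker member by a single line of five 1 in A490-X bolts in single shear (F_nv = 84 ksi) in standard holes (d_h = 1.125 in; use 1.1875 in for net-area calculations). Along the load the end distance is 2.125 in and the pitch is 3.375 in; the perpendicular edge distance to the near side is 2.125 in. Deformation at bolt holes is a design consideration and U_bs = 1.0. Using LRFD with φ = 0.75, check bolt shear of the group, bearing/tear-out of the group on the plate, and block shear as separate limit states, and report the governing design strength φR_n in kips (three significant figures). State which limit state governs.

93.8 kips (block shear governs)

Bolt shear: A_b = π·1²/4 = 0.7854 in²; R_n = 84 × 0.7854 × 5 × 1 = 329.9 kips → 0.75 × 329.9 = 247 kips.
Bearing: edge l_c = 1.562, r_n = 30.47 kips; interior l_c = 2.25, r_n = 39 kips; R_n = 30.47 + 4·39 = 186.5 kips → 140 kips.
Block shear: A_gv = 3.906, A_nv = 2.57, A_nt = 0.3828 in²; R_n = min(0.6F_uA_nv, 0.6F_yA_gv) + U_bs·F_u·A_nt = 125.1 kips → 93.8 kips.
Block shear governs: 93.8 kips.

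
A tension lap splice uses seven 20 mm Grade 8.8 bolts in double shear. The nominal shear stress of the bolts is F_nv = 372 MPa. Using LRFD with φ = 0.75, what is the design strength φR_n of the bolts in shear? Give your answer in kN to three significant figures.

1230 kN

A_b = π × 20² / 4 = 314.2 mm².
R_n = F_nv · A_b · n · n_s = 372 × 314.2 × 7 × 2 / 1000 = 1636 kN.
Design strength φR_n = 0.75 × 1636 = 1230 kN.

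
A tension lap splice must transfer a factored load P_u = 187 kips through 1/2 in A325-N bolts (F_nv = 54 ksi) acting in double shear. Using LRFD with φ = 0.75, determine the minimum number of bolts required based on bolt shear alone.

A_b = π·0.5²/4 = 0.1963 in².
Per-bolt design strength φR_n = 0.75 × 54 × 0.1963 × 2 = 15.9 kips.
n ≥ 187 / 15.9 = 11.76 → use 12 bolts.

12 bolts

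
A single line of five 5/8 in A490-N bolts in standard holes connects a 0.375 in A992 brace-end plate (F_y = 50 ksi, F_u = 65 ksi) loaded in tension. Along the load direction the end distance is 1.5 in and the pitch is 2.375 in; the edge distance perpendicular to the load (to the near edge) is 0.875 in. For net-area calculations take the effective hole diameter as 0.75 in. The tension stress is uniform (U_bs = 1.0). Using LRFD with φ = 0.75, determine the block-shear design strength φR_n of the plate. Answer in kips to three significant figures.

92.8 kips

Shear plane L_v = 1.5 + 4·2.375 = 11 in; A_gv = 11 × 0.375 = 4.125 in².
A_nv = (11 − 4.5·0.75) × 0.375 = 2.859 in².
A_nt = (0.875 − 0.5·0.75) × 0.375 = 0.1875 in².
0.6 F_u A_nv = 111.5 kips; 0.6 F_y A_gv = 123.8 kips → shear rupture governs the shear term.
R_n = 111.5 + 1.0 × 65 × 0.1875 = 123.7 kips.
Design strength φR_n = 0.75 × 123.7 = 92.8 kips.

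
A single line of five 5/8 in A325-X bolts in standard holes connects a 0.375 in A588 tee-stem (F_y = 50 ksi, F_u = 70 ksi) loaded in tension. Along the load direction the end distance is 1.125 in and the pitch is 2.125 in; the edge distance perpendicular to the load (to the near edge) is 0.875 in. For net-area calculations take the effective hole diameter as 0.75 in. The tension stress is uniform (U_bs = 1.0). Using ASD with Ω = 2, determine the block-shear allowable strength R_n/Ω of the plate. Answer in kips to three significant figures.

55.8 kips

Shear plane L_v = 1.125 + 4·2.125 = 9.625 in; A_gv = 9.625 × 0.375 = 3.609 in².
A_nv = (9.625 − 4.5·0.75) × 0.375 = 2.344 in².
A_nt = (0.875 − 0.5·0.75) × 0.375 = 0.1875 in².
0.6 F_u A_nv = 98.44 kips; 0.6 F_y A_gv = 108.3 kips → shear rupture governs the shear term.
R_n = 98.44 + 1.0 × 70 × 0.1875 = 111.6 kips.
Allowable strength R_n/Ω = 111.6 / 2 = 55.8 kips.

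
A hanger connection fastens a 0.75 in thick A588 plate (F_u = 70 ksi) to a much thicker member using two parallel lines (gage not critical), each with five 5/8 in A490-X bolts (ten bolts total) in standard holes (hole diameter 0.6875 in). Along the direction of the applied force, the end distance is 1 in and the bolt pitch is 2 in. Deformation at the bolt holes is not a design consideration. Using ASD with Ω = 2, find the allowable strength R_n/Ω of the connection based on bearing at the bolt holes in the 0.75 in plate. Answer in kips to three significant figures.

445 kips

Per bolt r_n = 1.5 l_c t F_u ≤ 3.0 d t F_u; upper limit = 3.0 × 0.625 × 0.75 × 70 = 98.44 kips.
Edge bolt: l_c = 1 − 0.6875/2 = 0.6562 in → 1.5 × 0.6562 × 0.75 × 70 = 51.68 → r_n = 51.68 kips.
Interior bolts: l_c = 2 − 0.6875 = 1.312 in → 1.5 × 1.312 × 0.75 × 70 = 103.4 → r_n = 98.44 kips.
R_n = 2 × 51.68 + 8 × 98.44 = 890.9 kips.
Allowable strength R_n/Ω = 890.9 / 2 = 445 kips.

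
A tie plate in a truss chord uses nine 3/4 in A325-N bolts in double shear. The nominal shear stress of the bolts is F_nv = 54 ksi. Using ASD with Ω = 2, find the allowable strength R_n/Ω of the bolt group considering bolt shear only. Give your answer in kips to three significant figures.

215 kips

A_b = π × 0.75² / 4 = 0.4418 in².
R_n = F_nv · A_b · n · n_s = 54 × 0.4418 × 9 × 2 = 429.4 kips.
Allowable strength R_n/Ω = 429.4 / 2 = 215 kips.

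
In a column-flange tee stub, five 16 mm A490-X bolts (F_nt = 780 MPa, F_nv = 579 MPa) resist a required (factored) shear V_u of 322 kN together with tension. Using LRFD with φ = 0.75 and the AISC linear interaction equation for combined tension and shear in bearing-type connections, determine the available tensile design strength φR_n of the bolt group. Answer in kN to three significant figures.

331 kN

A_b = π·16²/4 = 201.1 mm²; f_rv = 322 × 1000 / (5 × 201.1) = 320.3 MPa.
F'_nt = 1.3 F_nt − (F_nt / φF_nv) f_rv = 1.3·780 − (780/(0.75·579))·320.3 = 438.7 MPa, capped at F_nt → F'_nt = 438.7 MPa.
R_n = F'_nt · A_b · n = 438.7 × 201.1 × 5 / 1000 = 441 kN.
Design strength φR_n = 0.75 × 441 = 331 kN.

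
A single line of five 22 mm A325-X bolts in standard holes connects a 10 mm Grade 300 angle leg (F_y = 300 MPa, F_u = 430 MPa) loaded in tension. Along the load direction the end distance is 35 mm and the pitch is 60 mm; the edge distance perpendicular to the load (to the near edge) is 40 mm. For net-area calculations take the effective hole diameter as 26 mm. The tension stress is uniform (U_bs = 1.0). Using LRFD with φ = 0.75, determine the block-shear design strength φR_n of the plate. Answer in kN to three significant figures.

393 kN

Shear plane L_v = 35 + 4·60 = 275 mm; A_gv = 275 × 10 = 2750 mm².
A_nv = (275 − 4.5·26) × 10 = 1580 mm².
A_nt = (40 − 0.5·26) × 10 = 270 mm².
0.6 F_u A_nv = 407.6 kN; 0.6 F_y A_gv = 495 kN → shear rupture governs the shear term.
R_n = 407.6 + 1.0 × 430 × 270 / 1000 = 523.7 kN.
Design strength φR_n = 0.75 × 523.7 = 393 kN.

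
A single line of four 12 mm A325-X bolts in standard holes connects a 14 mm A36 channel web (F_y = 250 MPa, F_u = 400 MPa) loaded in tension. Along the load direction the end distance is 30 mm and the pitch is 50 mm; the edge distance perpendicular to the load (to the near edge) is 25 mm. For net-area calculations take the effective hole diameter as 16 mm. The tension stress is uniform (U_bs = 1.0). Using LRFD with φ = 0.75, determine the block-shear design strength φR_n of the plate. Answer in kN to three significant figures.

355 kN

Shear plane L_v = 30 + 3·50 = 180 mm; A_gv = 180 × 14 = 2520 mm².
A_nv = (180 − 3.5·16) × 14 = 1736 mm².
A_nt = (25 − 0.5·16) × 14 = 238 mm².
0.6 F_u A_nv = 416.6 kN; 0.6 F_y A_gv = 378 kN → shear yielding governs the shear term.
R_n = 378 + 1.0 × 400 × 238 / 1000 = 473.2 kN.
Design strength φR_n = 0.75 × 473.2 = 355 kN.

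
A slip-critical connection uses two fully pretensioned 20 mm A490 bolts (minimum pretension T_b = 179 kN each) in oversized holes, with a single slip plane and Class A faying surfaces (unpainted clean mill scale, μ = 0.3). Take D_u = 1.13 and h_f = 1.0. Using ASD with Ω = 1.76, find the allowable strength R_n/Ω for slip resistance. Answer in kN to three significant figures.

69 kN

R_n = μ · D_u · h_f · T_b · n_s · n_b = 0.3 × 1.13 × 1.0 × 179 × 1 × 2 = 121.4 kN.
Allowable strength R_n/Ω = 121.4 / 1.76 = 69 kN.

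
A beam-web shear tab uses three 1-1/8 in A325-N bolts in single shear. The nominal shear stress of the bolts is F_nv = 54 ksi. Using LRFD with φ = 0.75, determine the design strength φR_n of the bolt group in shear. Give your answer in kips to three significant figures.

A_b = π × 1.125² / 4 = 0.994 in².
R_n = F_nv · A_b · n · n_s = 54 × 0.994 × 3 × 1 = 161 kips.
Design strength φR_n = 0.75 × 161 = 121 kips.

121 kips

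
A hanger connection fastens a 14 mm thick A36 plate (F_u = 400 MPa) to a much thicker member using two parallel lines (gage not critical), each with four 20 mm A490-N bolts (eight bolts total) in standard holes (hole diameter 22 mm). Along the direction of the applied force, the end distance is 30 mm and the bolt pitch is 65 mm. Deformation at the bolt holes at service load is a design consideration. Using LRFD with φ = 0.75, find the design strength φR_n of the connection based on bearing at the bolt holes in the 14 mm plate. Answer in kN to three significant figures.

Per bolt r_n = 1.2 l_c t F_u ≤ 2.4 d t F_u; upper limit = 2.4 × 20 × 14 × 400 / 1000 = 268.8 kN.
Edge bolt: l_c = 30 − 22/2 = 19 mm → 1.2 × 19 × 14 × 400 / 1000 = 127.7 → r_n = 127.7 kN.
Interior bolts: l_c = 65 − 22 = 43 mm → 1.2 × 43 × 14 × 400 / 1000 = 289 → r_n = 268.8 kN.
R_n = 2 × 127.7 + 6 × 268.8 = 1868 kN.
Design strength φR_n = 0.75 × 1868 = 1400 kN.

1400 kN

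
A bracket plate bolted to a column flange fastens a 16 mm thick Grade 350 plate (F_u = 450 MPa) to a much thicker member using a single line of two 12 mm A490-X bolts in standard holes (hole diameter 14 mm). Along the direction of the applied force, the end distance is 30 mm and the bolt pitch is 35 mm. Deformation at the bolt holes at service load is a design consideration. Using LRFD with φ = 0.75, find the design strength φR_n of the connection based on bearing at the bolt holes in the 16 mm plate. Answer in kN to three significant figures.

Per bolt r_n = 1.2 l_c t F_u ≤ 2.4 d t F_u; upper limit = 2.4 × 12 × 16 × 450 / 1000 = 207.4 kN.
Edge bolt: l_c = 30 − 14/2 = 23 mm → 1.2 × 23 × 16 × 450 / 1000 = 198.7 → r_n = 198.7 kN.
Interior bolts: l_c = 35 − 14 = 21 mm → 1.2 × 21 × 16 × 450 / 1000 = 181.4 → r_n = 181.4 kN.
R_n = 1 × 198.7 + 1 × 181.4 = 380.2 kN.
Design strength φR_n = 0.75 × 380.2 = 285 kN.

285 kN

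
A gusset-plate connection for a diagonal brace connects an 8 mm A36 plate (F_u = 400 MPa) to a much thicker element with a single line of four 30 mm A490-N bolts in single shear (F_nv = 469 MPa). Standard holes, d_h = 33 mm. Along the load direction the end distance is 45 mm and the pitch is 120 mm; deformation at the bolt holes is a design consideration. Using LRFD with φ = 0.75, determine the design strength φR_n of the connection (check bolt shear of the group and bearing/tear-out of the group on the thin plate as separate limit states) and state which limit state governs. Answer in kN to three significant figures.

Bolt shear: A_b = π·30²/4 = 706.9 mm²; R_n = 469 × 706.9 × 4 × 1 / 1000 = 1326 kN → 0.75 × 1326 = 995 kN.
Bearing (1.2 l_c t F_u ≤ 2.4 d t F_u): upper limit = 2.4·30·8·400 / 1000 = 230.4 kN.
  Edge l_c = 45 − 33/2 = 28.5 → r_n = 109.4 kN; interior l_c = 120 − 33 = 87 → r_n = 230.4 kN.
  R_n,bearing = 1·109.4 + 3·230.4 = 800.6 kN → 0.75 × 800.6 = 600 kN.
Bearing governs: 600 kN.

600 kN (bearing governs)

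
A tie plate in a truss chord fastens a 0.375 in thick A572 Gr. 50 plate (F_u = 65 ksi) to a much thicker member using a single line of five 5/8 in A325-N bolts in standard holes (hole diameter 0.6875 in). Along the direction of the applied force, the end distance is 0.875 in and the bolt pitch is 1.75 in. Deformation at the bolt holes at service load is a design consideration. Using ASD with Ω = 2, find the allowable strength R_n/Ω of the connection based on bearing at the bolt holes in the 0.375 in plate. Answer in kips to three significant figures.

Per bolt r_n = 1.2 l_c t F_u ≤ 2.4 d t F_u; upper limit = 2.4 × 0.625 × 0.375 × 65 = 36.56 kips.
Edge bolt: l_c = 0.875 − 0.6875/2 = 0.5312 in → 1.2 × 0.5312 × 0.375 × 65 = 15.54 → r_n = 15.54 kips.
Interior bolts: l_c = 1.75 − 0.6875 = 1.062 in → 1.2 × 1.062 × 0.375 × 65 = 31.08 → r_n = 31.08 kips.
R_n = 1 × 15.54 + 4 × 31.08 = 139.9 kips.
Allowable strength R_n/Ω = 139.9 / 2 = 69.9 kips.

69.9 kips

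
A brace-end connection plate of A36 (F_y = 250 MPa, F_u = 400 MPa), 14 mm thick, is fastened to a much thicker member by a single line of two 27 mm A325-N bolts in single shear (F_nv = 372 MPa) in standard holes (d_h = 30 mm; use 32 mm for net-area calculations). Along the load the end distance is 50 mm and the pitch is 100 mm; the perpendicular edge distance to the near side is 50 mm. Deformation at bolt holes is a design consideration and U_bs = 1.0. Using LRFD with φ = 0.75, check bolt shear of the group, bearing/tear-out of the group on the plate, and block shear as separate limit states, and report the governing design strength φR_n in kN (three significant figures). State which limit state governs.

319 kN (bolt shear governs)

Bolt shear: A_b = π·27²/4 = 572.6 mm²; R_n = 372 × 572.6 × 2 × 1 / 1000 = 426 kN → 0.75 × 426 = 319 kN.
Bearing: edge l_c = 35, r_n = 235.2 kN; interior l_c = 70, r_n = 362.9 kN; R_n = 235.2 + 1·362.9 = 598.1 kN → 449 kN.
Block shear: A_gv = 2100, A_nv = 1428, A_nt = 476 mm²; R_n = min(0.6F_uA_nv, 0.6F_yA_gv) + U_bs·F_u·A_nt = 505.4 kN → 379 kN.
Bolt shear governs: 319 kN.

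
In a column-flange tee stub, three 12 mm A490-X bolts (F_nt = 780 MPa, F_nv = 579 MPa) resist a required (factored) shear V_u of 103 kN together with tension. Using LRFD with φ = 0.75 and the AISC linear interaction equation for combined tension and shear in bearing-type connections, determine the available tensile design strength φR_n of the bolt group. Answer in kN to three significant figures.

A_b = π·12²/4 = 113.1 mm²; f_rv = 103 × 1000 / (3 × 113.1) = 303.6 MPa.
F'_nt = 1.3 F_nt − (F_nt / φF_nv) f_rv = 1.3·780 − (780/(0.75·579))·303.6 = 468.7 MPa, capped at F_nt → F'_nt = 468.7 MPa.
R_n = F'_nt · A_b · n = 468.7 × 113.1 × 3 / 1000 = 159 kN.
Design strength φR_n = 0.75 × 159 = 119 kN.

119 kN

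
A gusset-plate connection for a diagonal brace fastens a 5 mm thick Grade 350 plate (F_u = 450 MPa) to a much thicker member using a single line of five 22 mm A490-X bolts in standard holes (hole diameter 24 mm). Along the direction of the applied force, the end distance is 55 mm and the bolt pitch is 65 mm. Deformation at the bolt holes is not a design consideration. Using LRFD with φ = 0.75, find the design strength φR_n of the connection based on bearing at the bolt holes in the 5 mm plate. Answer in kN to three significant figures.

524 kN

Per bolt r_n = 1.5 l_c t F_u ≤ 3.0 d t F_u; upper limit = 3.0 × 22 × 5 × 450 / 1000 = 148.5 kN.
Edge bolt: l_c = 55 − 24/2 = 43 mm → 1.5 × 43 × 5 × 450 / 1000 = 145.1 → r_n = 145.1 kN.
Interior bolts: l_c = 65 − 24 = 41 mm → 1.5 × 41 × 5 × 450 / 1000 = 138.4 → r_n = 138.4 kN.
R_n = 1 × 145.1 + 4 × 138.4 = 698.6 kN.
Design strength φR_n = 0.75 × 698.6 = 524 kN.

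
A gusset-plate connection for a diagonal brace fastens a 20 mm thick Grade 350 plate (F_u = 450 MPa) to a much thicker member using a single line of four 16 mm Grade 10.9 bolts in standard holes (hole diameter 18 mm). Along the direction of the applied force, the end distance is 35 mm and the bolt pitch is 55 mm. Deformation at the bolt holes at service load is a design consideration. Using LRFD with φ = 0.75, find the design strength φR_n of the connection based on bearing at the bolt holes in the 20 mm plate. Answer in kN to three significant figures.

Per bolt r_n = 1.2 l_c t F_u ≤ 2.4 d t F_u; upper limit = 2.4 × 16 × 20 × 450 / 1000 = 345.6 kN.
Edge bolt: l_c = 35 − 18/2 = 26 mm → 1.2 × 26 × 20 × 450 / 1000 = 280.8 → r_n = 280.8 kN.
Interior bolts: l_c = 55 − 18 = 37 mm → 1.2 × 37 × 20 × 450 / 1000 = 399.6 → r_n = 345.6 kN.
R_n = 1 × 280.8 + 3 × 345.6 = 1318 kN.
Design strength φR_n = 0.75 × 1318 = 988 kN.

988 kN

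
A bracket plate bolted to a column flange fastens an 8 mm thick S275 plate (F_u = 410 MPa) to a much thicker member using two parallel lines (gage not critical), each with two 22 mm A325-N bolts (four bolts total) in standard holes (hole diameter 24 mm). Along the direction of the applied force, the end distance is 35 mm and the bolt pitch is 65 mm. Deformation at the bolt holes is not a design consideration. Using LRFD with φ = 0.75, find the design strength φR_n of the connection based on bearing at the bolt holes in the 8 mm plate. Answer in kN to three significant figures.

Per bolt r_n = 1.5 l_c t F_u ≤ 3.0 d t F_u; upper limit = 3.0 × 22 × 8 × 410 / 1000 = 216.5 kN.
Edge bolt: l_c = 35 − 24/2 = 23 mm → 1.5 × 23 × 8 × 410 / 1000 = 113.2 → r_n = 113.2 kN.
Interior bolts: l_c = 65 − 24 = 41 mm → 1.5 × 41 × 8 × 410 / 1000 = 201.7 → r_n = 201.7 kN.
R_n = 2 × 113.2 + 2 × 201.7 = 629.8 kN.
Design strength φR_n = 0.75 × 629.8 = 472 kN.

472 kN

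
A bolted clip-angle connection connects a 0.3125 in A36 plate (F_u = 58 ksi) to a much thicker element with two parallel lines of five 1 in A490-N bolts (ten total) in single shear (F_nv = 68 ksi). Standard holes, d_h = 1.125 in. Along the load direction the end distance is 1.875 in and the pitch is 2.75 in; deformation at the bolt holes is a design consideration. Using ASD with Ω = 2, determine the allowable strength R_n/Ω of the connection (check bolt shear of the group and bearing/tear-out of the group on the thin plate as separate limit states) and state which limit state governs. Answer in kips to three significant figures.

Bolt shear: A_b = π·1²/4 = 0.7854 in²; R_n = 68 × 0.7854 × 10 × 1 = 534.1 kips → 534.1 / 2 = 267 kips.
Bearing (1.2 l_c t F_u ≤ 2.4 d t F_u): upper limit = 2.4·1·0.3125·58 = 43.5 kips.
  Edge l_c = 1.875 − 1.125/2 = 1.312 → r_n = 28.55 kips; interior l_c = 2.75 − 1.125 = 1.625 → r_n = 35.34 kips.
  R_n,bearing = 2·28.55 + 8·35.34 = 339.8 kips → 339.8 / 2 = 170 kips.
Bearing governs: 170 kips.

170 kips (bearing governs)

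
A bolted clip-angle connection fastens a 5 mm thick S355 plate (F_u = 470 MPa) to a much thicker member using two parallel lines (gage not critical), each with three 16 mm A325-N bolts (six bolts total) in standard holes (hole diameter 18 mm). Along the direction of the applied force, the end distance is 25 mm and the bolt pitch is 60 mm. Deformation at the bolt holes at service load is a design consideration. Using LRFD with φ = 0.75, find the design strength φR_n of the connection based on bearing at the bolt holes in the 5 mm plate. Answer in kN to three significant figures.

Per bolt r_n = 1.2 l_c t F_u ≤ 2.4 d t F_u; upper limit = 2.4 × 16 × 5 × 470 / 1000 = 90.24 kN.
Edge bolt: l_c = 25 − 18/2 = 16 mm → 1.2 × 16 × 5 × 470 / 1000 = 45.12 → r_n = 45.12 kN.
Interior bolts: l_c = 60 − 18 = 42 mm → 1.2 × 42 × 5 × 470 / 1000 = 118.4 → r_n = 90.24 kN.
R_n = 2 × 45.12 + 4 × 90.24 = 451.2 kN.
Design strength φR_n = 0.75 × 451.2 = 338 kN.

338 kN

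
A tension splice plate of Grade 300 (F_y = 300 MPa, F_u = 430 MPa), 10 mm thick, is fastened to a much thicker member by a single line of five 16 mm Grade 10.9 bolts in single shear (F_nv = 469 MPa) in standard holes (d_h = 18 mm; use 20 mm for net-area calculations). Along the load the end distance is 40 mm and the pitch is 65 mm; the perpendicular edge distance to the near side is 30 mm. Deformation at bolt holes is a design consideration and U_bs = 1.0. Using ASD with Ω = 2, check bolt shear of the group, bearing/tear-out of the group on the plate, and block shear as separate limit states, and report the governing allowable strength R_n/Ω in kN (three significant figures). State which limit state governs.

236 kN (bolt shear governs)

Bolt shear: A_b = π·16²/4 = 201.1 mm²; R_n = 469 × 201.1 × 5 × 1 / 1000 = 471.5 kN → 471.5 / 2 = 236 kN.
Bearing: edge l_c = 31, r_n = 160 kN; interior l_c = 47, r_n = 165.1 kN; R_n = 160 + 4·165.1 = 820.4 kN → 410 kN.
Block shear: A_gv = 3000, A_nv = 2100, A_nt = 200 mm²; R_n = min(0.6F_uA_nv, 0.6F_yA_gv) + U_bs·F_u·A_nt = 626 kN → 313 kN.
Bolt shear governs: 236 kN.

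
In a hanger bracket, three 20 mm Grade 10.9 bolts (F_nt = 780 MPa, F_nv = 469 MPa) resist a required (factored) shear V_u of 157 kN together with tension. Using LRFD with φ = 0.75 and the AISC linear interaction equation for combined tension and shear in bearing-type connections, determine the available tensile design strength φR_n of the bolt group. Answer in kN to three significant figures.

456 kN

A_b = π·20²/4 = 314.2 mm²; f_rv = 157 × 1000 / (3 × 314.2) = 166.6 MPa.
F'_nt = 1.3 F_nt − (F_nt / φF_nv) f_rv = 1.3·780 − (780/(0.75·469))·166.6 = 644.6 MPa, capped at F_nt → F'_nt = 644.6 MPa.
R_n = F'_nt · A_b · n = 644.6 × 314.2 × 3 / 1000 = 607.5 kN.
Design strength φR_n = 0.75 × 607.5 = 456 kN.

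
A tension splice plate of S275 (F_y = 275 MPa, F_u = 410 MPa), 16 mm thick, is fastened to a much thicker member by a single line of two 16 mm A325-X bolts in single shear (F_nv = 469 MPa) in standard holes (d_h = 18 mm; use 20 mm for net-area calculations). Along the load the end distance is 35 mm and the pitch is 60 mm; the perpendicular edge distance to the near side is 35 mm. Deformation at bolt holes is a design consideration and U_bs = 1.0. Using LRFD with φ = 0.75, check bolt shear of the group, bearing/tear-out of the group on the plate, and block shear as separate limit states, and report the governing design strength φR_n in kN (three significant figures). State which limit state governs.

Bolt shear: A_b = π·16²/4 = 201.1 mm²; R_n = 469 × 201.1 × 2 × 1 / 1000 = 188.6 kN → 0.75 × 188.6 = 141 kN.
Bearing: edge l_c = 26, r_n = 204.7 kN; interior l_c = 42, r_n = 251.9 kN; R_n = 204.7 + 1·251.9 = 456.6 kN → 342 kN.
Block shear: A_gv = 1520, A_nv = 1040, A_nt = 400 mm²; R_n = min(0.6F_uA_nv, 0.6F_yA_gv) + U_bs·F_u·A_nt = 414.8 kN → 311 kN.
Bolt shear governs: 141 kN.

141 kN (bolt shear governs)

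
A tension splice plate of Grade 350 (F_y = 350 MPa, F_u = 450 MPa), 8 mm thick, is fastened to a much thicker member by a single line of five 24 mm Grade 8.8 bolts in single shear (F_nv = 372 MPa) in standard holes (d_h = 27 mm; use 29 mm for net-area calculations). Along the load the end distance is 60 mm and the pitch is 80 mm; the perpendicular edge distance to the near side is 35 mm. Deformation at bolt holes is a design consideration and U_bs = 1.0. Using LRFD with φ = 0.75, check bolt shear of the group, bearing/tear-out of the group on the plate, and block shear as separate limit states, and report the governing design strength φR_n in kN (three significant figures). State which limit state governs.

460 kN (block shear governs)

Bolt shear: A_b = π·24²/4 = 452.4 mm²; R_n = 372 × 452.4 × 5 × 1 / 1000 = 841.4 kN → 0.75 × 841.4 = 631 kN.
Bearing: edge l_c = 46.5, r_n = 200.9 kN; interior l_c = 53, r_n = 207.4 kN; R_n = 200.9 + 4·207.4 = 1030 kN → 773 kN.
Block shear: A_gv = 3040, A_nv = 1996, A_nt = 164 mm²; R_n = min(0.6F_uA_nv, 0.6F_yA_gv) + U_bs·F_u·A_nt = 612.7 kN → 460 kN.
Block shear governs: 460 kN.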